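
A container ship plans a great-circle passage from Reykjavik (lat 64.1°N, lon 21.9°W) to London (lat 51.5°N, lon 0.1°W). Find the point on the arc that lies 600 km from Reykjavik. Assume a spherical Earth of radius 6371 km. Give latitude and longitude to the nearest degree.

The haversine formula gives a central angle δ ≈ 0.296 rad (17.0°) between the endpoints. The total great-circle distance is δ·R ≈ 0.296 × 6371 ≈ 1887 km, so the target fraction is f = 600/1887 ≈ 0.318.
Interpolate at f ≈ 0.318 with slerp weights a = sin((1−f)δ)/sin δ ≈ 0.687, b = sin(fδ)/sin δ ≈ 0.322.
p = a·p₁ + b·p₂ ≈ (0.479, -0.112, 0.871); φ = arcsin(p_z) ≈ 60.52°, λ = atan2(p_y, p_x) ≈ -13.19°.

≈ lat 61°N, lon 13°W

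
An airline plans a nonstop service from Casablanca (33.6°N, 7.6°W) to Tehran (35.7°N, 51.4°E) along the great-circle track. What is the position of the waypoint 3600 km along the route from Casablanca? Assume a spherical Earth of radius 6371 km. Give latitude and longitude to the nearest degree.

From cos δ = sin φ₁ sin φ₂ + cos φ₁ cos φ₂ cos Δλ, the central angle is δ ≈ 0.835 rad (47.8°). The total great-circle distance is δ·R ≈ 0.835 × 6371 ≈ 5319 km, so the target fraction is f = 3600/5319 ≈ 0.677.
Interpolate at f ≈ 0.677 with slerp weights a = sin((1−f)δ)/sin δ ≈ 0.360, b = sin(fδ)/sin δ ≈ 0.722.
p = a·p₁ + b·p₂ ≈ (0.663, 0.419, 0.621); φ = arcsin(p_z) ≈ 38.36°, λ = atan2(p_y, p_x) ≈ 32.29°.

≈ (38°N, 32°E)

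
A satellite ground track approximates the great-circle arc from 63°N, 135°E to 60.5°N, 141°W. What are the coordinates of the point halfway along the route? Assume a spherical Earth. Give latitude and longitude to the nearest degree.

Write both endpoints as unit vectors p₁, p₂ with components (cos φ cos λ, cos φ sin λ, sin φ).
The central angle between the endpoints is δ = arccos(p₁·p₂) ≈ 0.645 rad (37.0°).
Interpolate at f = 1/2 with slerp weights a = sin((1−f)δ)/sin δ ≈ 0.527, b = sin(fδ)/sin δ ≈ 0.527.
p = a·p₁ + b·p₂ ≈ (-0.371, 0.006, 0.929); φ = arcsin(p_z) ≈ 68.22°, λ = atan2(p_y, p_x) ≈ 179.09°.

≈ 68°N, 179°E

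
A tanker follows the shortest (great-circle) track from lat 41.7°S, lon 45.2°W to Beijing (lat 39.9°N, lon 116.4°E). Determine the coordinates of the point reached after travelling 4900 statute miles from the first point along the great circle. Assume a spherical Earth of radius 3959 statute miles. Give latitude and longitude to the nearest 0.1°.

Convert each endpoint to a unit vector on the sphere (x = cos φ cos λ, y = cos φ sin λ, z = sin φ).
The central angle between the endpoints is δ = arccos(p₁·p₂) ≈ 2.897 rad (166.0°). The total great-circle distance is δ·R ≈ 2.897 × 3959 ≈ 11469 mi, so the target fraction is f = 4900/11469 ≈ 0.427.
Interpolate at f ≈ 0.427 with slerp weights a = sin((1−f)δ)/sin δ ≈ 4.112, b = sin(fδ)/sin δ ≈ 3.902.
p = a·p₁ + b·p₂ ≈ (0.833, 0.502, -0.233); φ = arcsin(p_z) ≈ -13.47°, λ = atan2(p_y, p_x) ≈ 31.10°.

≈ lat 13.5°S, lon 31.1°E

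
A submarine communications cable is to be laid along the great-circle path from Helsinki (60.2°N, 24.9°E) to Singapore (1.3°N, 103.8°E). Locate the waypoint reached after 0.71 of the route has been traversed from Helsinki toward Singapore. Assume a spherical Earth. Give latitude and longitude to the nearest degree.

≈ 22°N, 91°E

Write both endpoints as unit vectors p₁, p₂ with components (cos φ cos λ, cos φ sin λ, sin φ).
The central angle between the endpoints is δ = arccos(p₁·p₂) ≈ 1.455 rad (83.4°).
Interpolate at f = 0.71 with slerp weights a = sin((1−f)δ)/sin δ ≈ 0.412, b = sin(fδ)/sin δ ≈ 0.865.
p = a·p₁ + b·p₂ ≈ (-0.020, 0.926, 0.377); φ = arcsin(p_z) ≈ 22.17°, λ = atan2(p_y, p_x) ≈ 91.26°.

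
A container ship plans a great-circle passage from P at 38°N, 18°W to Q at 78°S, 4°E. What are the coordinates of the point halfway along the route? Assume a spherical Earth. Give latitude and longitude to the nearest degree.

≈ 20°S, 13°W

Convert each endpoint to a unit vector on the sphere (x = cos φ cos λ, y = cos φ sin λ, z = sin φ).
The central angle between the endpoints is δ = arccos(p₁·p₂) ≈ 2.038 rad (116.8°).
Interpolate at f = 1/2 with slerp weights a = sin((1−f)δ)/sin δ ≈ 0.954, b = sin(fδ)/sin δ ≈ 0.954.
p = a·p₁ + b·p₂ ≈ (0.913, -0.218, -0.346); φ = arcsin(p_z) ≈ -20.23°, λ = atan2(p_y, p_x) ≈ -13.46°.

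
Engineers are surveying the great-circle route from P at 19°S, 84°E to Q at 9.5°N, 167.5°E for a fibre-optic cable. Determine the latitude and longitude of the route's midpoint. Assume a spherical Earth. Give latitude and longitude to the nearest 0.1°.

The haversine formula gives a central angle δ ≈ 1.519 rad (87.0°) between the endpoints.
Interpolate at f = 1/2 with slerp weights a = sin((1−f)δ)/sin δ ≈ 0.689, b = sin(fδ)/sin δ ≈ 0.689.
p = a·p₁ + b·p₂ ≈ (-0.596, 0.796, -0.111); φ = arcsin(p_z) ≈ -6.35°, λ = atan2(p_y, p_x) ≈ 126.83°.

≈ 6.4°S, 126.8°E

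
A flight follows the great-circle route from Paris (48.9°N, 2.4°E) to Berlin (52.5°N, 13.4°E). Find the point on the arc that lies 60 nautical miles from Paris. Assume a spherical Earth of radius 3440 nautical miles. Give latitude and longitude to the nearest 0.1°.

Write both endpoints as unit vectors p₁, p₂ with components (cos φ cos λ, cos φ sin λ, sin φ).
The central angle between the endpoints is δ = arccos(p₁·p₂) ≈ 0.137 rad (7.8°). The total great-circle distance is δ·R ≈ 0.137 × 3440 ≈ 470 nmi, so the target fraction is f = 60/470 ≈ 0.128.
Interpolate at f ≈ 0.128 with slerp weights a = sin((1−f)δ)/sin δ ≈ 0.873, b = sin(fδ)/sin δ ≈ 0.128.
p = a·p₁ + b·p₂ ≈ (0.649, 0.042, 0.759); φ = arcsin(p_z) ≈ 49.42°, λ = atan2(p_y, p_x) ≈ 3.71°.

≈ 49.4°N, 3.7°E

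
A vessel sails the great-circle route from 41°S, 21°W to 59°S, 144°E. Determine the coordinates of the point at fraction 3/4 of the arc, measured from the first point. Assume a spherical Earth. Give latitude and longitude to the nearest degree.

≈ 78°S, 125°E

Write both endpoints as unit vectors p₁, p₂ with components (cos φ cos λ, cos φ sin λ, sin φ).
The central angle between the endpoints is δ = arccos(p₁·p₂) ≈ 1.383 rad (79.2°).
Interpolate at f = 3/4 with slerp weights a = sin((1−f)δ)/sin δ ≈ 0.345, b = sin(fδ)/sin δ ≈ 0.876.
p = a·p₁ + b·p₂ ≈ (-0.122, 0.172, -0.977); φ = arcsin(p_z) ≈ -77.82°, λ = atan2(p_y, p_x) ≈ 125.37°.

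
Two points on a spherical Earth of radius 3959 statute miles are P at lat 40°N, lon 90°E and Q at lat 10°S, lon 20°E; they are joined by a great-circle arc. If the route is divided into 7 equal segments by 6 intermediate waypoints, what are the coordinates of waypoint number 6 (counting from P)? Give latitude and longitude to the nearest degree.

From cos δ = sin φ₁ sin φ₂ + cos φ₁ cos φ₂ cos Δλ, the central angle is δ ≈ 1.424 rad (81.6°).
Interpolate at f = 6/7 with slerp weights a = sin((1−f)δ)/sin δ ≈ 0.204, b = sin(fδ)/sin δ ≈ 0.949.
p = a·p₁ + b·p₂ ≈ (0.879, 0.476, -0.034); φ = arcsin(p_z) ≈ -1.93°, λ = atan2(p_y, p_x) ≈ 28.46°.

≈ lat 2°S, lon 28°E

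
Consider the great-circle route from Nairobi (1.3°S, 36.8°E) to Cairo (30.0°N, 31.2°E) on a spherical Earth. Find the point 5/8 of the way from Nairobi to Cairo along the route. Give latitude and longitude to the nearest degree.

Convert each endpoint to a unit vector on the sphere (x = cos φ cos λ, y = cos φ sin λ, z = sin φ).
The central angle between the endpoints is δ = arccos(p₁·p₂) ≈ 0.554 rad (31.8°).
Interpolate at f = 5/8 with slerp weights a = sin((1−f)δ)/sin δ ≈ 0.392, b = sin(fδ)/sin δ ≈ 0.645.
p = a·p₁ + b·p₂ ≈ (0.792, 0.524, 0.314); φ = arcsin(p_z) ≈ 18.28°, λ = atan2(p_y, p_x) ≈ 33.51°.

≈ (18°N, 34°E)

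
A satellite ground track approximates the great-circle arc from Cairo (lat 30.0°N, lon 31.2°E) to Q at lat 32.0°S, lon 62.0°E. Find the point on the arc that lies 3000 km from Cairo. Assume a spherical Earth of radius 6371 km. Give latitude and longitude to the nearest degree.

≈ lat 6°N, lon 43°E

From cos δ = sin φ₁ sin φ₂ + cos φ₁ cos φ₂ cos Δλ, the central angle is δ ≈ 1.196 rad (68.5°). The total great-circle distance is δ·R ≈ 1.196 × 6371 ≈ 7621 km, so the target fraction is f = 3000/7621 ≈ 0.394.
Interpolate at f ≈ 0.394 with slerp weights a = sin((1−f)δ)/sin δ ≈ 0.713, b = sin(fδ)/sin δ ≈ 0.487.
p = a·p₁ + b·p₂ ≈ (0.722, 0.685, 0.098); φ = arcsin(p_z) ≈ 5.63°, λ = atan2(p_y, p_x) ≈ 43.48°.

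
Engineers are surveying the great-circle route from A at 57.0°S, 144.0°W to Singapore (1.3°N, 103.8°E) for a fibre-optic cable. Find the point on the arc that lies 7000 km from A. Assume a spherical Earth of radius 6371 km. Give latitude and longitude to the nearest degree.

Write both endpoints as unit vectors p₁, p₂ with components (cos φ cos λ, cos φ sin λ, sin φ).
The central angle between the endpoints is δ = arccos(p₁·p₂) ≈ 1.797 rad (103.0°). The total great-circle distance is δ·R ≈ 1.797 × 6371 ≈ 11452 km, so the target fraction is f = 7000/11452 ≈ 0.611.
Interpolate at f ≈ 0.611 with slerp weights a = sin((1−f)δ)/sin δ ≈ 0.660, b = sin(fδ)/sin δ ≈ 0.914.
p = a·p₁ + b·p₂ ≈ (-0.509, 0.676, -0.533); φ = arcsin(p_z) ≈ -32.20°, λ = atan2(p_y, p_x) ≈ 126.97°.

≈ 32°S, 127°E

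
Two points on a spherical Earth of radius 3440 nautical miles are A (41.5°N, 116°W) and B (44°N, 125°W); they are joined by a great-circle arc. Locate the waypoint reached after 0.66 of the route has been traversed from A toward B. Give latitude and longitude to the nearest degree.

From cos δ = sin φ₁ sin φ₂ + cos φ₁ cos φ₂ cos Δλ, the central angle is δ ≈ 0.123 rad (7.1°).
Interpolate at f = 0.66 with slerp weights a = sin((1−f)δ)/sin δ ≈ 0.341, b = sin(fδ)/sin δ ≈ 0.661.
p = a·p₁ + b·p₂ ≈ (-0.385, -0.619, 0.685); φ = arcsin(p_z) ≈ 43.23°, λ = atan2(p_y, p_x) ≈ -121.86°.

≈ (43°N, 122°W)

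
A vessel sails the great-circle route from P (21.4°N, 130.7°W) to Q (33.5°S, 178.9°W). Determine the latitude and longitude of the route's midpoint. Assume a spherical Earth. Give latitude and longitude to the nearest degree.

≈ (7°S, 153°W)

Write both endpoints as unit vectors p₁, p₂ with components (cos φ cos λ, cos φ sin λ, sin φ).
The central angle between the endpoints is δ = arccos(p₁·p₂) ≈ 1.249 rad (71.6°).
Interpolate at f = 1/2 with slerp weights a = sin((1−f)δ)/sin δ ≈ 0.616, b = sin(fδ)/sin δ ≈ 0.616.
p = a·p₁ + b·p₂ ≈ (-0.888, -0.445, -0.115); φ = arcsin(p_z) ≈ -6.62°, λ = atan2(p_y, p_x) ≈ -153.39°.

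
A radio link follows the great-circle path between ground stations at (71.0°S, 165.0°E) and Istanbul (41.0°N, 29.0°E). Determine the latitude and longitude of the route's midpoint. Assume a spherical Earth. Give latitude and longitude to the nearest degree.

Convert each endpoint to a unit vector on the sphere (x = cos φ cos λ, y = cos φ sin λ, z = sin φ).
The central angle between the endpoints is δ = arccos(p₁·p₂) ≈ 2.493 rad (142.9°).
Interpolate at f = 1/2 with slerp weights a = sin((1−f)δ)/sin δ ≈ 1.570, b = sin(fδ)/sin δ ≈ 1.570.
p = a·p₁ + b·p₂ ≈ (0.542, 0.707, -0.454); φ = arcsin(p_z) ≈ -27.02°, λ = atan2(p_y, p_x) ≈ 52.48°.

≈ (27°S, 52°E)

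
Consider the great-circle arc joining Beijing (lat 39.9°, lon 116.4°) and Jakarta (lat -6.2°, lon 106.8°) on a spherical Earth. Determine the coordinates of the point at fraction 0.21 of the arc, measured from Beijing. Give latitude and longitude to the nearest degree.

≈ lat 30°, lon 114°

From cos δ = sin φ₁ sin φ₂ + cos φ₁ cos φ₂ cos Δλ, the central angle is δ ≈ 0.819 rad (46.9°).
Interpolate at f = 0.21 with slerp weights a = sin((1−f)δ)/sin δ ≈ 0.825, b = sin(fδ)/sin δ ≈ 0.234.
p = a·p₁ + b·p₂ ≈ (-0.349, 0.790, 0.504); φ = arcsin(p_z) ≈ 30.27°, λ = atan2(p_y, p_x) ≈ 113.82°.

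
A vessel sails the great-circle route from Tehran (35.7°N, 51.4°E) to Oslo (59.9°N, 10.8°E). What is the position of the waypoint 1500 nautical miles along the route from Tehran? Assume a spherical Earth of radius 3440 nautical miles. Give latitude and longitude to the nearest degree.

Convert each endpoint to a unit vector on the sphere (x = cos φ cos λ, y = cos φ sin λ, z = sin φ).
The central angle between the endpoints is δ = arccos(p₁·p₂) ≈ 0.620 rad (35.5°). The total great-circle distance is δ·R ≈ 0.620 × 3440 ≈ 2132 nmi, so the target fraction is f = 1500/2132 ≈ 0.704.
Interpolate at f ≈ 0.704 with slerp weights a = sin((1−f)δ)/sin δ ≈ 0.314, b = sin(fδ)/sin δ ≈ 0.727.
p = a·p₁ + b·p₂ ≈ (0.518, 0.268, 0.813); φ = arcsin(p_z) ≈ 54.36°, λ = atan2(p_y, p_x) ≈ 27.36°.

≈ 54°N, 27°E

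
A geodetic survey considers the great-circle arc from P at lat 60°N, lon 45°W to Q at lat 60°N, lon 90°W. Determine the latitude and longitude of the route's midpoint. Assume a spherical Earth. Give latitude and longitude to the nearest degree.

Convert each endpoint to a unit vector on the sphere (x = cos φ cos λ, y = cos φ sin λ, z = sin φ).
The central angle between the endpoints is δ = arccos(p₁·p₂) ≈ 0.385 rad (22.1°).
Interpolate at f = 1/2 with slerp weights a = sin((1−f)δ)/sin δ ≈ 0.509, b = sin(fδ)/sin δ ≈ 0.509.
p = a·p₁ + b·p₂ ≈ (0.180, -0.435, 0.882); φ = arcsin(p_z) ≈ 61.92°, λ = atan2(p_y, p_x) ≈ -67.50°.

≈ lat 62°N, lon 68°W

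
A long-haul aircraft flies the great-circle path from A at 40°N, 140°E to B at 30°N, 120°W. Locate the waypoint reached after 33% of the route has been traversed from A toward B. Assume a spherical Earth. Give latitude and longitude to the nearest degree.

From cos δ = sin φ₁ sin φ₂ + cos φ₁ cos φ₂ cos Δλ, the central angle is δ ≈ 1.363 rad (78.1°).
Interpolate at f = 0.33 with slerp weights a = sin((1−f)δ)/sin δ ≈ 0.809, b = sin(fδ)/sin δ ≈ 0.444.
p = a·p₁ + b·p₂ ≈ (-0.667, 0.065, 0.742); φ = arcsin(p_z) ≈ 47.91°, λ = atan2(p_y, p_x) ≈ 174.43°.

≈ 48°N, 174°E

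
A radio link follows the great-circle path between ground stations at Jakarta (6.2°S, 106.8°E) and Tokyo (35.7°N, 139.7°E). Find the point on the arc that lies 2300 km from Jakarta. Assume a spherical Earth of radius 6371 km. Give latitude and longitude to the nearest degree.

≈ (11°N, 118°E)

Convert each endpoint to a unit vector on the sphere (x = cos φ cos λ, y = cos φ sin λ, z = sin φ).
The central angle between the endpoints is δ = arccos(p₁·p₂) ≈ 0.909 rad (52.1°). The total great-circle distance is δ·R ≈ 0.909 × 6371 ≈ 5789 km, so the target fraction is f = 2300/5789 ≈ 0.397.
Interpolate at f ≈ 0.397 with slerp weights a = sin((1−f)δ)/sin δ ≈ 0.660, b = sin(fδ)/sin δ ≈ 0.448.
p = a·p₁ + b·p₂ ≈ (-0.467, 0.864, 0.190); φ = arcsin(p_z) ≈ 10.96°, λ = atan2(p_y, p_x) ≈ 118.41°.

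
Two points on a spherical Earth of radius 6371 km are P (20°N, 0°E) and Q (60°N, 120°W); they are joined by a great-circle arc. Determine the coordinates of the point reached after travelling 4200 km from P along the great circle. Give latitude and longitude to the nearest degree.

≈ (52°N, 26°W)

Convert each endpoint to a unit vector on the sphere (x = cos φ cos λ, y = cos φ sin λ, z = sin φ).
The central angle between the endpoints is δ = arccos(p₁·p₂) ≈ 1.509 rad (86.5°). The total great-circle distance is δ·R ≈ 1.509 × 6371 ≈ 9617 km, so the target fraction is f = 4200/9617 ≈ 0.437.
Interpolate at f ≈ 0.437 with slerp weights a = sin((1−f)δ)/sin δ ≈ 0.753, b = sin(fδ)/sin δ ≈ 0.614.
p = a·p₁ + b·p₂ ≈ (0.554, -0.266, 0.789); φ = arcsin(p_z) ≈ 52.09°, λ = atan2(p_y, p_x) ≈ -25.62°.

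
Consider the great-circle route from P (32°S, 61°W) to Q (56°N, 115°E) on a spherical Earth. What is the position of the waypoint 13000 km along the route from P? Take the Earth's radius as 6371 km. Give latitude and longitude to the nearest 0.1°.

Convert each endpoint to a unit vector on the sphere (x = cos φ cos λ, y = cos φ sin λ, z = sin φ).
The central angle between the endpoints is δ = arccos(p₁·p₂) ≈ 2.720 rad (155.8°). The total great-circle distance is δ·R ≈ 2.720 × 6371 ≈ 17328 km, so the target fraction is f = 13000/17328 ≈ 0.750.
Interpolate at f ≈ 0.750 with slerp weights a = sin((1−f)δ)/sin δ ≈ 1.535, b = sin(fδ)/sin δ ≈ 2.178.
p = a·p₁ + b·p₂ ≈ (0.116, -0.034, 0.993); φ = arcsin(p_z) ≈ 83.03°, λ = atan2(p_y, p_x) ≈ -16.52°.

≈ (83.0°N, 16.5°W)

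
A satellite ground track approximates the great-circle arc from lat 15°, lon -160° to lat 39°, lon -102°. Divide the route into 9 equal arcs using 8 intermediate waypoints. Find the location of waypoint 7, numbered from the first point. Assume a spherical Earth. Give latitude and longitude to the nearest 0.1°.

Convert each endpoint to a unit vector on the sphere (x = cos φ cos λ, y = cos φ sin λ, z = sin φ).
The central angle between the endpoints is δ = arccos(p₁·p₂) ≈ 0.976 rad (55.9°).
Interpolate at f = 7/9 with slerp weights a = sin((1−f)δ)/sin δ ≈ 0.260, b = sin(fδ)/sin δ ≈ 0.831.
p = a·p₁ + b·p₂ ≈ (-0.370, -0.717, 0.590); φ = arcsin(p_z) ≈ 36.17°, λ = atan2(p_y, p_x) ≈ -117.28°.

≈ lat 36.2°, lon -117.3°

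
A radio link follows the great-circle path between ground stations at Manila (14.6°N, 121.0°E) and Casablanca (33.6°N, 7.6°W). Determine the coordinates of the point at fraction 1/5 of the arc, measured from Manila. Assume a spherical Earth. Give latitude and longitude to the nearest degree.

≈ 30°N, 103°E

From cos δ = sin φ₁ sin φ₂ + cos φ₁ cos φ₂ cos Δλ, the central angle is δ ≈ 1.943 rad (111.3°).
Interpolate at f = 1/5 with slerp weights a = sin((1−f)δ)/sin δ ≈ 1.073, b = sin(fδ)/sin δ ≈ 0.407.
p = a·p₁ + b·p₂ ≈ (-0.199, 0.845, 0.496); φ = arcsin(p_z) ≈ 29.71°, λ = atan2(p_y, p_x) ≈ 103.26°.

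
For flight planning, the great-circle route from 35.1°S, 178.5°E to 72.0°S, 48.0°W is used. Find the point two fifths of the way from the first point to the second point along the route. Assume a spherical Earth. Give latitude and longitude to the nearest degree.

Convert each endpoint to a unit vector on the sphere (x = cos φ cos λ, y = cos φ sin λ, z = sin φ).
The central angle between the endpoints is δ = arccos(p₁·p₂) ≈ 1.189 rad (68.1°).
Interpolate at f = 2/5 with slerp weights a = sin((1−f)δ)/sin δ ≈ 0.705, b = sin(fδ)/sin δ ≈ 0.493.
p = a·p₁ + b·p₂ ≈ (-0.475, -0.098, -0.875); φ = arcsin(p_z) ≈ -61.00°, λ = atan2(p_y, p_x) ≈ -168.31°.

≈ 61°S, 168°W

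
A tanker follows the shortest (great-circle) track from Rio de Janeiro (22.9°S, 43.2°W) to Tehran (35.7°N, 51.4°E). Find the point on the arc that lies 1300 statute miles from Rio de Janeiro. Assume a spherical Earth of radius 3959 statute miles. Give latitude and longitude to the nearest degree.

Convert each endpoint to a unit vector on the sphere (x = cos φ cos λ, y = cos φ sin λ, z = sin φ).
The central angle between the endpoints is δ = arccos(p₁·p₂) ≈ 1.862 rad (106.7°). The total great-circle distance is δ·R ≈ 1.862 × 3959 ≈ 7371 mi, so the target fraction is f = 1300/7371 ≈ 0.176.
Interpolate at f ≈ 0.176 with slerp weights a = sin((1−f)δ)/sin δ ≈ 1.043, b = sin(fδ)/sin δ ≈ 0.337.
p = a·p₁ + b·p₂ ≈ (0.871, -0.444, -0.209); φ = arcsin(p_z) ≈ -12.09°, λ = atan2(p_y, p_x) ≈ -27.02°.

≈ (12°S, 27°W)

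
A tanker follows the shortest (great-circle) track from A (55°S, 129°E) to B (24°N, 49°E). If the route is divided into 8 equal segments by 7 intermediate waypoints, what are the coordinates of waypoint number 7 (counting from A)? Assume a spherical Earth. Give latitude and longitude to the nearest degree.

Write both endpoints as unit vectors p₁, p₂ with components (cos φ cos λ, cos φ sin λ, sin φ).
The central angle between the endpoints is δ = arccos(p₁·p₂) ≈ 1.815 rad (104.0°).
Interpolate at f = 7/8 with slerp weights a = sin((1−f)δ)/sin δ ≈ 0.232, b = sin(fδ)/sin δ ≈ 1.031.
p = a·p₁ + b·p₂ ≈ (0.534, 0.814, 0.229); φ = arcsin(p_z) ≈ 13.25°, λ = atan2(p_y, p_x) ≈ 56.73°.

≈ (13°N, 57°E)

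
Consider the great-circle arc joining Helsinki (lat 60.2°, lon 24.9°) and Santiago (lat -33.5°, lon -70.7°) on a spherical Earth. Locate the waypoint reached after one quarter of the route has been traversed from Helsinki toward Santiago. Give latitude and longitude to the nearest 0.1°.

≈ lat 43.6°, lon -17.7°

Convert each endpoint to a unit vector on the sphere (x = cos φ cos λ, y = cos φ sin λ, z = sin φ).
The central angle between the endpoints is δ = arccos(p₁·p₂) ≈ 2.117 rad (121.3°).
Interpolate at f = 1/4 with slerp weights a = sin((1−f)δ)/sin δ ≈ 1.170, b = sin(fδ)/sin δ ≈ 0.591.
p = a·p₁ + b·p₂ ≈ (0.690, -0.220, 0.689); φ = arcsin(p_z) ≈ 43.57°, λ = atan2(p_y, p_x) ≈ -17.69°.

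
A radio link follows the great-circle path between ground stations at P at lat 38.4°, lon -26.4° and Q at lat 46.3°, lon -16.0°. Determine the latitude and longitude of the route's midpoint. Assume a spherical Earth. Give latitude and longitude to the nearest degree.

≈ lat 42°, lon -22°

Convert each endpoint to a unit vector on the sphere (x = cos φ cos λ, y = cos φ sin λ, z = sin φ).
The central angle between the endpoints is δ = arccos(p₁·p₂) ≈ 0.192 rad (11.0°).
Interpolate at f = 1/2 with slerp weights a = sin((1−f)δ)/sin δ ≈ 0.502, b = sin(fδ)/sin δ ≈ 0.502.
p = a·p₁ + b·p₂ ≈ (0.686, -0.271, 0.675); φ = arcsin(p_z) ≈ 42.47°, λ = atan2(p_y, p_x) ≈ -21.53°.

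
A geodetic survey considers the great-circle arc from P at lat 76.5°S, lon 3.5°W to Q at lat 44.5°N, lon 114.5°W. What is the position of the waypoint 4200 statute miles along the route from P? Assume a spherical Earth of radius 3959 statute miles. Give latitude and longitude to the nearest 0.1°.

The haversine formula gives a central angle δ ≈ 2.406 rad (137.8°) between the endpoints. The total great-circle distance is δ·R ≈ 2.406 × 3959 ≈ 9524 mi, so the target fraction is f = 4200/9524 ≈ 0.441.
Interpolate at f ≈ 0.441 with slerp weights a = sin((1−f)δ)/sin δ ≈ 1.452, b = sin(fδ)/sin δ ≈ 1.300.
p = a·p₁ + b·p₂ ≈ (-0.046, -0.865, -0.500); φ = arcsin(p_z) ≈ -30.03°, λ = atan2(p_y, p_x) ≈ -93.06°.

≈ lat 30.0°S, lon 93.1°W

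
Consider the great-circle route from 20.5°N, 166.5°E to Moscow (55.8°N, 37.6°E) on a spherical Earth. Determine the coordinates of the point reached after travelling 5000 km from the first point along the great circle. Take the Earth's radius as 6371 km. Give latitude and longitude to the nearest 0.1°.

Write both endpoints as unit vectors p₁, p₂ with components (cos φ cos λ, cos φ sin λ, sin φ).
The central angle between the endpoints is δ = arccos(p₁·p₂) ≈ 1.612 rad (92.3°). The total great-circle distance is δ·R ≈ 1.612 × 6371 ≈ 10269 km, so the target fraction is f = 5000/10269 ≈ 0.487.
Interpolate at f ≈ 0.487 with slerp weights a = sin((1−f)δ)/sin δ ≈ 0.736, b = sin(fδ)/sin δ ≈ 0.707.
p = a·p₁ + b·p₂ ≈ (-0.356, 0.404, 0.843); φ = arcsin(p_z) ≈ 57.45°, λ = atan2(p_y, p_x) ≈ 131.40°.

≈ 57.4°N, 131.4°E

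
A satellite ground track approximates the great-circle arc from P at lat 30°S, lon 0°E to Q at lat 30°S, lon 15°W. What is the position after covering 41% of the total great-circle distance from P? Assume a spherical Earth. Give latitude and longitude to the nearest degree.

Convert each endpoint to a unit vector on the sphere (x = cos φ cos λ, y = cos φ sin λ, z = sin φ).
The central angle between the endpoints is δ = arccos(p₁·p₂) ≈ 0.227 rad (13.0°).
Interpolate at f = 0.41 with slerp weights a = sin((1−f)δ)/sin δ ≈ 0.593, b = sin(fδ)/sin δ ≈ 0.413.
p = a·p₁ + b·p₂ ≈ (0.859, -0.093, -0.503); φ = arcsin(p_z) ≈ -30.21°, λ = atan2(p_y, p_x) ≈ -6.15°.

≈ lat 30°S, lon 6°W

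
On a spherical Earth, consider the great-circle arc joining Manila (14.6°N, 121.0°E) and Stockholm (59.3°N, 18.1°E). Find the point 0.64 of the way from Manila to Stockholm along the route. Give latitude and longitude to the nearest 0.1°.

Convert each endpoint to a unit vector on the sphere (x = cos φ cos λ, y = cos φ sin λ, z = sin φ).
The central angle between the endpoints is δ = arccos(p₁·p₂) ≈ 1.464 rad (83.9°).
Interpolate at f = 0.64 with slerp weights a = sin((1−f)δ)/sin δ ≈ 0.506, b = sin(fδ)/sin δ ≈ 0.810.
p = a·p₁ + b·p₂ ≈ (0.141, 0.548, 0.824); φ = arcsin(p_z) ≈ 55.52°, λ = atan2(p_y, p_x) ≈ 75.56°.

≈ 55.5°N, 75.6°E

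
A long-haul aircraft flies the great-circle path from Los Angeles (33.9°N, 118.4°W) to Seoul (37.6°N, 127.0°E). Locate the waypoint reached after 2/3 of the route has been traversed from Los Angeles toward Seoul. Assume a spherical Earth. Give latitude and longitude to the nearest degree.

≈ 52°N, 163°E

The haversine formula gives a central angle δ ≈ 1.504 rad (86.2°) between the endpoints.
Interpolate at f = 2/3 with slerp weights a = sin((1−f)δ)/sin δ ≈ 0.482, b = sin(fδ)/sin δ ≈ 0.845.
p = a·p₁ + b·p₂ ≈ (-0.593, 0.183, 0.784); φ = arcsin(p_z) ≈ 51.64°, λ = atan2(p_y, p_x) ≈ 162.86°.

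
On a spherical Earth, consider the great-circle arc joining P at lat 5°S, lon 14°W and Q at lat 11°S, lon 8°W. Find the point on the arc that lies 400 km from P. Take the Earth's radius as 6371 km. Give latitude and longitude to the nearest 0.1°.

≈ lat 7.6°S, lon 11.5°W

Write both endpoints as unit vectors p₁, p₂ with components (cos φ cos λ, cos φ sin λ, sin φ).
The central angle between the endpoints is δ = arccos(p₁·p₂) ≈ 0.147 rad (8.4°). The total great-circle distance is δ·R ≈ 0.147 × 6371 ≈ 939 km, so the target fraction is f = 400/939 ≈ 0.426.
Interpolate at f ≈ 0.426 with slerp weights a = sin((1−f)δ)/sin δ ≈ 0.575, b = sin(fδ)/sin δ ≈ 0.427.
p = a·p₁ + b·p₂ ≈ (0.972, -0.197, -0.132); φ = arcsin(p_z) ≈ -7.57°, λ = atan2(p_y, p_x) ≈ -11.46°.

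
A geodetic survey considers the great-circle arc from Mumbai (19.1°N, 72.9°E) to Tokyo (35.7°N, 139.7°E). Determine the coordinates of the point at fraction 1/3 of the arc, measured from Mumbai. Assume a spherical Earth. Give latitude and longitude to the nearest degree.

≈ 28°N, 93°E

From cos δ = sin φ₁ sin φ₂ + cos φ₁ cos φ₂ cos Δλ, the central angle is δ ≈ 1.055 rad (60.4°).
Interpolate at f = 1/3 with slerp weights a = sin((1−f)δ)/sin δ ≈ 0.743, b = sin(fδ)/sin δ ≈ 0.396.
p = a·p₁ + b·p₂ ≈ (-0.039, 0.879, 0.474); φ = arcsin(p_z) ≈ 28.32°, λ = atan2(p_y, p_x) ≈ 92.52°.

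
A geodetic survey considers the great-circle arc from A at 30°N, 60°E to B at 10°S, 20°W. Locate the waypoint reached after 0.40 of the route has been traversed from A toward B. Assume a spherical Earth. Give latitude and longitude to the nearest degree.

Write both endpoints as unit vectors p₁, p₂ with components (cos φ cos λ, cos φ sin λ, sin φ).
The central angle between the endpoints is δ = arccos(p₁·p₂) ≈ 1.509 rad (86.5°).
Interpolate at f = 0.40 with slerp weights a = sin((1−f)δ)/sin δ ≈ 0.788, b = sin(fδ)/sin δ ≈ 0.569.
p = a·p₁ + b·p₂ ≈ (0.868, 0.400, 0.295); φ = arcsin(p_z) ≈ 17.18°, λ = atan2(p_y, p_x) ≈ 24.73°.

≈ 17°N, 25°E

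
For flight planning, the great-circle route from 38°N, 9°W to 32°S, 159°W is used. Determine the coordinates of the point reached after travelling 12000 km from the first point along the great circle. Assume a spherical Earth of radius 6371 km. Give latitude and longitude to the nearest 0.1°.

≈ 7.4°S, 116.0°W

Write both endpoints as unit vectors p₁, p₂ with components (cos φ cos λ, cos φ sin λ, sin φ).
The central angle between the endpoints is δ = arccos(p₁·p₂) ≈ 2.702 rad (154.8°). The total great-circle distance is δ·R ≈ 2.702 × 6371 ≈ 17215 km, so the target fraction is f = 12000/17215 ≈ 0.697.
Interpolate at f ≈ 0.697 with slerp weights a = sin((1−f)δ)/sin δ ≈ 1.716, b = sin(fδ)/sin δ ≈ 2.237.
p = a·p₁ + b·p₂ ≈ (-0.435, -0.891, -0.128); φ = arcsin(p_z) ≈ -7.38°, λ = atan2(p_y, p_x) ≈ -116.01°.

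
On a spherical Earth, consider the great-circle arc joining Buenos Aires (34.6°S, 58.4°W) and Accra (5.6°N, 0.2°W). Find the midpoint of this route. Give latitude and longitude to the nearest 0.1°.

Write both endpoints as unit vectors p₁, p₂ with components (cos φ cos λ, cos φ sin λ, sin φ).
The central angle between the endpoints is δ = arccos(p₁·p₂) ≈ 1.185 rad (67.9°).
Interpolate at f = 1/2 with slerp weights a = sin((1−f)δ)/sin δ ≈ 0.603, b = sin(fδ)/sin δ ≈ 0.603.
p = a·p₁ + b·p₂ ≈ (0.860, -0.425, -0.283); φ = arcsin(p_z) ≈ -16.47°, λ = atan2(p_y, p_x) ≈ -26.28°.

≈ (16.5°S, 26.3°W)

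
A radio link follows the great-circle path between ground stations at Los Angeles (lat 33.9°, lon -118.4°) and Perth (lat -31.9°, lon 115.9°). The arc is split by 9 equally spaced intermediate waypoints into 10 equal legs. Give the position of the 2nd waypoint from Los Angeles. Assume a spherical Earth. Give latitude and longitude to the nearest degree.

From cos δ = sin φ₁ sin φ₂ + cos φ₁ cos φ₂ cos Δλ, the central angle is δ ≈ 2.355 rad (134.9°).
Interpolate at f = 2/10 with slerp weights a = sin((1−f)δ)/sin δ ≈ 1.343, b = sin(fδ)/sin δ ≈ 0.641.
p = a·p₁ + b·p₂ ≈ (-0.768, -0.492, 0.411); φ = arcsin(p_z) ≈ 24.25°, λ = atan2(p_y, p_x) ≈ -147.37°.

≈ lat 24°, lon -147°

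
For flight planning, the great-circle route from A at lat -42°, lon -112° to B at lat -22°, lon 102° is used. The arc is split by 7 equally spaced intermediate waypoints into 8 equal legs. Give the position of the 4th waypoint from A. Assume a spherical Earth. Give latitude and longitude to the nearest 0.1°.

Write both endpoints as unit vectors p₁, p₂ with components (cos φ cos λ, cos φ sin λ, sin φ).
The central angle between the endpoints is δ = arccos(p₁·p₂) ≈ 1.897 rad (108.7°).
Interpolate at f = 4/8 with slerp weights a = sin((1−f)δ)/sin δ ≈ 0.858, b = sin(fδ)/sin δ ≈ 0.858.
p = a·p₁ + b·p₂ ≈ (-0.404, 0.187, -0.895); φ = arcsin(p_z) ≈ -63.56°, λ = atan2(p_y, p_x) ≈ 155.18°.

≈ lat -63.6°, lon 155.2°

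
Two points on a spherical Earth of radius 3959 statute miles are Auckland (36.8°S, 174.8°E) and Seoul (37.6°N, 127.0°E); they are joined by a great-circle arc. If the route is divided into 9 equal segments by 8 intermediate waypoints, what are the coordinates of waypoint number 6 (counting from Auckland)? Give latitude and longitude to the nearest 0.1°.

Write both endpoints as unit vectors p₁, p₂ with components (cos φ cos λ, cos φ sin λ, sin φ).
The central angle between the endpoints is δ = arccos(p₁·p₂) ≈ 1.510 rad (86.5°).
Interpolate at f = 6/9 with slerp weights a = sin((1−f)δ)/sin δ ≈ 0.483, b = sin(fδ)/sin δ ≈ 0.847.
p = a·p₁ + b·p₂ ≈ (-0.789, 0.571, 0.227); φ = arcsin(p_z) ≈ 13.13°, λ = atan2(p_y, p_x) ≈ 144.12°.

≈ (13.1°N, 144.1°E)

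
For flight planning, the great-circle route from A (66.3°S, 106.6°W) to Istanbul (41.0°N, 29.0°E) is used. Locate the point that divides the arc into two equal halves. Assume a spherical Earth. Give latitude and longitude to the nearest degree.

≈ (25°S, 2°W)

Write both endpoints as unit vectors p₁, p₂ with components (cos φ cos λ, cos φ sin λ, sin φ).
The central angle between the endpoints is δ = arccos(p₁·p₂) ≈ 2.528 rad (144.8°).
Interpolate at f = 1/2 with slerp weights a = sin((1−f)δ)/sin δ ≈ 1.655, b = sin(fδ)/sin δ ≈ 1.655.
p = a·p₁ + b·p₂ ≈ (0.902, -0.032, -0.430); φ = arcsin(p_z) ≈ -25.45°, λ = atan2(p_y, p_x) ≈ -2.03°.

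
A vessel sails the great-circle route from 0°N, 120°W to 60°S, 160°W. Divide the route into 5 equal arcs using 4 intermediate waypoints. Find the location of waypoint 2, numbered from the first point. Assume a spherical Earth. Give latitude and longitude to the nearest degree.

≈ 25°S, 130°W

The haversine formula gives a central angle δ ≈ 1.178 rad (67.5°) between the endpoints.
Interpolate at f = 2/5 with slerp weights a = sin((1−f)δ)/sin δ ≈ 0.703, b = sin(fδ)/sin δ ≈ 0.491.
p = a·p₁ + b·p₂ ≈ (-0.582, -0.693, -0.426); φ = arcsin(p_z) ≈ -25.18°, λ = atan2(p_y, p_x) ≈ -130.05°.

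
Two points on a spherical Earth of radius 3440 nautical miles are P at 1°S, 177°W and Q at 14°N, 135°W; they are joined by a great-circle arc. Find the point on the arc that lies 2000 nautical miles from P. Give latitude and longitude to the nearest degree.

Write both endpoints as unit vectors p₁, p₂ with components (cos φ cos λ, cos φ sin λ, sin φ).
The central angle between the endpoints is δ = arccos(p₁·p₂) ≈ 0.772 rad (44.2°). The total great-circle distance is δ·R ≈ 0.772 × 3440 ≈ 2655 nmi, so the target fraction is f = 2000/2655 ≈ 0.753.
Interpolate at f ≈ 0.753 with slerp weights a = sin((1−f)δ)/sin δ ≈ 0.271, b = sin(fδ)/sin δ ≈ 0.788.
p = a·p₁ + b·p₂ ≈ (-0.811, -0.555, 0.186); φ = arcsin(p_z) ≈ 10.71°, λ = atan2(p_y, p_x) ≈ -145.64°.

≈ 11°N, 146°W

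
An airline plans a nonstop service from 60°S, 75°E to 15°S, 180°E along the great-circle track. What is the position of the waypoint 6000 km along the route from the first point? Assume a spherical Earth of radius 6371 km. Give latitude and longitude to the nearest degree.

≈ 41°S, 161°E

Write both endpoints as unit vectors p₁, p₂ with components (cos φ cos λ, cos φ sin λ, sin φ).
The central angle between the endpoints is δ = arccos(p₁·p₂) ≈ 1.471 rad (84.3°). The total great-circle distance is δ·R ≈ 1.471 × 6371 ≈ 9375 km, so the target fraction is f = 6000/9375 ≈ 0.640.
Interpolate at f ≈ 0.640 with slerp weights a = sin((1−f)δ)/sin δ ≈ 0.508, b = sin(fδ)/sin δ ≈ 0.813.
p = a·p₁ + b·p₂ ≈ (-0.719, 0.245, -0.650); φ = arcsin(p_z) ≈ -40.55°, λ = atan2(p_y, p_x) ≈ 161.17°.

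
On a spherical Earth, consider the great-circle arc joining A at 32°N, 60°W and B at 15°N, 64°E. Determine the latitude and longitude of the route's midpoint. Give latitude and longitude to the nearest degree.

Convert each endpoint to a unit vector on the sphere (x = cos φ cos λ, y = cos φ sin λ, z = sin φ).
The central angle between the endpoints is δ = arccos(p₁·p₂) ≈ 1.897 rad (108.7°).
Interpolate at f = 1/2 with slerp weights a = sin((1−f)δ)/sin δ ≈ 0.858, b = sin(fδ)/sin δ ≈ 0.858.
p = a·p₁ + b·p₂ ≈ (0.727, 0.115, 0.677); φ = arcsin(p_z) ≈ 42.59°, λ = atan2(p_y, p_x) ≈ 8.97°.

≈ 43°N, 9°E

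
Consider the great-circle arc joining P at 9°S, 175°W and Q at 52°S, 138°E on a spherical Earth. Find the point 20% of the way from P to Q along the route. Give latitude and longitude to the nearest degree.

Convert each endpoint to a unit vector on the sphere (x = cos φ cos λ, y = cos φ sin λ, z = sin φ).
The central angle between the endpoints is δ = arccos(p₁·p₂) ≈ 1.003 rad (57.5°).
Interpolate at f = 0.20 with slerp weights a = sin((1−f)δ)/sin δ ≈ 0.853, b = sin(fδ)/sin δ ≈ 0.236.
p = a·p₁ + b·p₂ ≈ (-0.947, 0.024, -0.320); φ = arcsin(p_z) ≈ -18.64°, λ = atan2(p_y, p_x) ≈ 178.55°.

≈ 19°S, 179°E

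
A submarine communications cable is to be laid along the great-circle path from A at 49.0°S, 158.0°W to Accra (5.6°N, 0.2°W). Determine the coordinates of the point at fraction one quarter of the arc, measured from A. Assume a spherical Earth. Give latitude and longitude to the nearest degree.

From cos δ = sin φ₁ sin φ₂ + cos φ₁ cos φ₂ cos Δλ, the central angle is δ ≈ 2.316 rad (132.7°).
Interpolate at f = 1/4 with slerp weights a = sin((1−f)δ)/sin δ ≈ 1.342, b = sin(fδ)/sin δ ≈ 0.745.
p = a·p₁ + b·p₂ ≈ (-0.075, -0.332, -0.940); φ = arcsin(p_z) ≈ -70.07°, λ = atan2(p_y, p_x) ≈ -102.76°.

≈ 70°S, 103°W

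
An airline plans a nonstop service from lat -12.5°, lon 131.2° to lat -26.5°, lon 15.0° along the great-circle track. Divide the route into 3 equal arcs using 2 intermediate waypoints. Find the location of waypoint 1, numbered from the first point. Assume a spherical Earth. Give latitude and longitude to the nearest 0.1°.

≈ lat -29.0°, lon 97.2°

Write both endpoints as unit vectors p₁, p₂ with components (cos φ cos λ, cos φ sin λ, sin φ).
The central angle between the endpoints is δ = arccos(p₁·p₂) ≈ 1.864 rad (106.8°).
Interpolate at f = 1/3 with slerp weights a = sin((1−f)δ)/sin δ ≈ 0.989, b = sin(fδ)/sin δ ≈ 0.608.
p = a·p₁ + b·p₂ ≈ (-0.110, 0.867, -0.485); φ = arcsin(p_z) ≈ -29.04°, λ = atan2(p_y, p_x) ≈ 97.24°.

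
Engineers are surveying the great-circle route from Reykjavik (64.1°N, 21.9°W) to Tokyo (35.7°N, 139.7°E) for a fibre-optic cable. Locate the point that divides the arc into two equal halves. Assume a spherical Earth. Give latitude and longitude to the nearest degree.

Convert each endpoint to a unit vector on the sphere (x = cos φ cos λ, y = cos φ sin λ, z = sin φ).
The central angle between the endpoints is δ = arccos(p₁·p₂) ≈ 1.381 rad (79.1°).
Interpolate at f = 1/2 with slerp weights a = sin((1−f)δ)/sin δ ≈ 0.649, b = sin(fδ)/sin δ ≈ 0.649.
p = a·p₁ + b·p₂ ≈ (-0.139, 0.235, 0.962); φ = arcsin(p_z) ≈ 74.16°, λ = atan2(p_y, p_x) ≈ 120.58°.

≈ (74°N, 121°E)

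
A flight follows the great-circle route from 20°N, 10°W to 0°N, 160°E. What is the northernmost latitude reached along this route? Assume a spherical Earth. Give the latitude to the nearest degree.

≈ 64°N

The great circle lies in the plane with unit normal n̂ = (p₁ × p₂)/|p₁ × p₂|.
Here n̂_z ≈ +0.431; the vertex latitude is φ_max = arccos|n̂_z| ≈ 64.5°.
Check via Clairaut: cos φ_max = |cos φ₁| · sin C = cos(20.0°)·sin(27.3°) ≈ 0.431, again giving ≈ 64.5°.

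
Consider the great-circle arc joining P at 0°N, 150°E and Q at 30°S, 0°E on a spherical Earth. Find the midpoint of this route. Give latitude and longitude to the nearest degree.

Write both endpoints as unit vectors p₁, p₂ with components (cos φ cos λ, cos φ sin λ, sin φ).
The central angle between the endpoints is δ = arccos(p₁·p₂) ≈ 2.419 rad (138.6°).
Interpolate at f = 1/2 with slerp weights a = sin((1−f)δ)/sin δ ≈ 1.414, b = sin(fδ)/sin δ ≈ 1.414.
p = a·p₁ + b·p₂ ≈ (0.000, 0.707, -0.707); φ = arcsin(p_z) ≈ -45.00°, λ = atan2(p_y, p_x) ≈ 90.00°.

≈ 45°S, 90°E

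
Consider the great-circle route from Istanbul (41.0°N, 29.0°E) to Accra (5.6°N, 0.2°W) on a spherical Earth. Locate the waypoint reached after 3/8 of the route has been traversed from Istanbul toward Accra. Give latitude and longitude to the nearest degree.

The haversine formula gives a central angle δ ≈ 0.767 rad (44.0°) between the endpoints.
Interpolate at f = 3/8 with slerp weights a = sin((1−f)δ)/sin δ ≈ 0.665, b = sin(fδ)/sin δ ≈ 0.409.
p = a·p₁ + b·p₂ ≈ (0.846, 0.242, 0.476); φ = arcsin(p_z) ≈ 28.42°, λ = atan2(p_y, p_x) ≈ 15.96°.

≈ 28°N, 16°E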